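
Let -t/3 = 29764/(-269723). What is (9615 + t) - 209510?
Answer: -53916189793/269723 ≈ -1.9989e+5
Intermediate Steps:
t = 89292/269723 (t = -89292/(-269723) = -89292*(-1)/269723 = -3*(-29764/269723) = 89292/269723 ≈ 0.33105)
(9615 + t) - 209510 = (9615 + 89292/269723) - 209510 = 2593475937/269723 - 209510 = -53916189793/269723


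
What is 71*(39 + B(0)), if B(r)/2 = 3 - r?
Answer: 3195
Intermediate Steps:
B(r) = 6 - 2*r (B(r) = 2*(3 - r) = 6 - 2*r)
71*(39 + B(0)) = 71*(39 + (6 - 2*0)) = 71*(39 + (6 + 0)) = 71*(39 + 6) = 71*45 = 3195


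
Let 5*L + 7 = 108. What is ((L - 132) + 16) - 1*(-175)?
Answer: 396/5 ≈ 79.200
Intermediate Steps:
L = 101/5 (L = -7/5 + (⅕)*108 = -7/5 + 108/5 = 101/5 ≈ 20.200)
((L - 132) + 16) - 1*(-175) = ((101/5 - 132) + 16) - 1*(-175) = (-559/5 + 16) + 175 = -479/5 + 175 = 396/5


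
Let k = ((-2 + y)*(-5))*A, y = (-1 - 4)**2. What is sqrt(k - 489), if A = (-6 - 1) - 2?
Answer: sqrt(546) ≈ 23.367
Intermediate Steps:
y = 25 (y = (-5)**2 = 25)
A = -9 (A = -7 - 2 = -9)
k = 1035 (k = ((-2 + 25)*(-5))*(-9) = (23*(-5))*(-9) = -115*(-9) = 1035)
sqrt(k - 489) = sqrt(1035 - 489) = sqrt(546)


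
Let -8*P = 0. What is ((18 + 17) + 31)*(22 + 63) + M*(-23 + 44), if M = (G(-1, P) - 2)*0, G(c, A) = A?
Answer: 5610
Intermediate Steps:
P = 0 (P = -⅛*0 = 0)
M = 0 (M = (0 - 2)*0 = -2*0 = 0)
((18 + 17) + 31)*(22 + 63) + M*(-23 + 44) = ((18 + 17) + 31)*(22 + 63) + 0*(-23 + 44) = (35 + 31)*85 + 0*21 = 66*85 + 0 = 5610 + 0 = 5610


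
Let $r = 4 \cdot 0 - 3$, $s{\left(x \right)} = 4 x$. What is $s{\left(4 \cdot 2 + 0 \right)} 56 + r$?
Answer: $1789$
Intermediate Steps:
$r = -3$ ($r = 0 - 3 = -3$)
$s{\left(4 \cdot 2 + 0 \right)} 56 + r = 4 \left(4 \cdot 2 + 0\right) 56 - 3 = 4 \left(8 + 0\right) 56 - 3 = 4 \cdot 8 \cdot 56 - 3 = 32 \cdot 56 - 3 = 1792 - 3 = 1789$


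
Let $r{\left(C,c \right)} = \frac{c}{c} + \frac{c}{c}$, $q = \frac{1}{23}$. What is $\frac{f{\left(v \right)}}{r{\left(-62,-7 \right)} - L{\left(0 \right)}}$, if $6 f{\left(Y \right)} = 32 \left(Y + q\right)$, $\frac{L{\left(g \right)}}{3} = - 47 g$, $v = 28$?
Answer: $\frac{1720}{23} \approx 74.783$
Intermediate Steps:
$L{\left(g \right)} = - 141 g$ ($L{\left(g \right)} = 3 \left(- 47 g\right) = - 141 g$)
$q = \frac{1}{23} \approx 0.043478$
$f{\left(Y \right)} = \frac{16}{69} + \frac{16 Y}{3}$ ($f{\left(Y \right)} = \frac{32 \left(Y + \frac{1}{23}\right)}{6} = \frac{32 \left(\frac{1}{23} + Y\right)}{6} = \frac{\frac{32}{23} + 32 Y}{6} = \frac{16}{69} + \frac{16 Y}{3}$)
$r{\left(C,c \right)} = 2$ ($r{\left(C,c \right)} = 1 + 1 = 2$)
$\frac{f{\left(v \right)}}{r{\left(-62,-7 \right)} - L{\left(0 \right)}} = \frac{\frac{16}{69} + \frac{16}{3} \cdot 28}{2 - \left(-141\right) 0} = \frac{\frac{16}{69} + \frac{448}{3}}{2 - 0} = \frac{3440}{23 \left(2 + 0\right)} = \frac{3440}{23 \cdot 2} = \frac{3440}{23} \cdot \frac{1}{2} = \frac{1720}{23}$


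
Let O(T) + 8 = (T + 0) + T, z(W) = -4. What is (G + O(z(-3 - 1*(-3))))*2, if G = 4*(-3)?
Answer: -56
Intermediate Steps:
G = -12
O(T) = -8 + 2*T (O(T) = -8 + ((T + 0) + T) = -8 + (T + T) = -8 + 2*T)
(G + O(z(-3 - 1*(-3))))*2 = (-12 + (-8 + 2*(-4)))*2 = (-12 + (-8 - 8))*2 = (-12 - 16)*2 = -28*2 = -56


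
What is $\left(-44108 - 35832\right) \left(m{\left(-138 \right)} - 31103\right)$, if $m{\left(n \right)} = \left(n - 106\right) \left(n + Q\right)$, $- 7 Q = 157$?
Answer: $-642843220$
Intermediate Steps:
$Q = - \frac{157}{7}$ ($Q = \left(- \frac{1}{7}\right) 157 = - \frac{157}{7} \approx -22.429$)
$m{\left(n \right)} = \left(-106 + n\right) \left(- \frac{157}{7} + n\right)$ ($m{\left(n \right)} = \left(n - 106\right) \left(n - \frac{157}{7}\right) = \left(-106 + n\right) \left(- \frac{157}{7} + n\right)$)
$\left(-44108 - 35832\right) \left(m{\left(-138 \right)} - 31103\right) = \left(-44108 - 35832\right) \left(\left(\frac{16642}{7} + \left(-138\right)^{2} - - \frac{124062}{7}\right) - 31103\right) = - 79940 \left(\left(\frac{16642}{7} + 19044 + \frac{124062}{7}\right) - 31103\right) = - 79940 \left(\frac{274012}{7} - 31103\right) = \left(-79940\right) \frac{56291}{7} = -642843220$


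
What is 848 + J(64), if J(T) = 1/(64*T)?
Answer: 3473409/4096 ≈ 848.00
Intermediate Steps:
J(T) = 1/(64*T)
848 + J(64) = 848 + (1/64)/64 = 848 + (1/64)*(1/64) = 848 + 1/4096 = 3473409/4096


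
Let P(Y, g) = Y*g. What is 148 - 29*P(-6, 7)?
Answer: 1366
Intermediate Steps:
148 - 29*P(-6, 7) = 148 - (-174)*7 = 148 - 29*(-42) = 148 + 1218 = 1366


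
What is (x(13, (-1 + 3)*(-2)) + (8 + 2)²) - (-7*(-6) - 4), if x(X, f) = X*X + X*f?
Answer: 179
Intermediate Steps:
x(X, f) = X² + X*f
(x(13, (-1 + 3)*(-2)) + (8 + 2)²) - (-7*(-6) - 4) = (13*(13 + (-1 + 3)*(-2)) + (8 + 2)²) - (-7*(-6) - 4) = (13*(13 + 2*(-2)) + 10²) - (42 - 4) = (13*(13 - 4) + 100) - 1*38 = (13*9 + 100) - 38 = (117 + 100) - 38 = 217 - 38 = 179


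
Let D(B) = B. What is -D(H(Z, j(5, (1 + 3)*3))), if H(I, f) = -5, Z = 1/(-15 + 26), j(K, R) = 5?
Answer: 5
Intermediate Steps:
Z = 1/11 ≈ 0.090909
-D(H(Z, j(5, (1 + 3)*3))) = -1*(-5) = 5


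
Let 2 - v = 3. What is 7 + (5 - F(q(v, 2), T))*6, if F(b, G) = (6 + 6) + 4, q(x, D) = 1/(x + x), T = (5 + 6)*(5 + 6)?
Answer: -59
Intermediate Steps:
v = -1 (v = 2 - 1*3 = 2 - 3 = -1)
T = 121 (T = 11*11 = 121)
q(x, D) = 1/(2*x)
F(b, G) = 16 (F(b, G) = 12 + 4 = 16)
7 + (5 - F(q(v, 2), T))*6 = 7 + (5 - 1*16)*6 = 7 + (5 - 16)*6 = 7 - 11*6 = 7 - 66 = -59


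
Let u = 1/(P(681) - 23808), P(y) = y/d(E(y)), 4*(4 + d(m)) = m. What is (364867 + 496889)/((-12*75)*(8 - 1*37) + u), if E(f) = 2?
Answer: 144790519608/4385269793 ≈ 33.017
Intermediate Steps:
d(m) = -4 + m/4
P(y) = -2*y/7 (P(y) = y/(-4 + (1/4)*2) = y/(-4 + 1/2) = y/(-7/2) = y*(-2/7) = -2*y/7)
u = -7/168018 (u = 1/(-2/7*681 - 23808) = 1/(-1362/7 - 23808) = 1/(-168018/7) = -7/168018 ≈ -4.1662e-5)
(364867 + 496889)/((-12*75)*(8 - 1*37) + u) = (364867 + 496889)/((-12*75)*(8 - 1*37) - 7/168018) = 861756/(-900*(8 - 37) - 7/168018) = 861756/(-900*(-29) - 7/168018) = 861756/(26100 - 7/168018) = 861756/(4385269793/168018) = 861756*(168018/4385269793) = 144790519608/4385269793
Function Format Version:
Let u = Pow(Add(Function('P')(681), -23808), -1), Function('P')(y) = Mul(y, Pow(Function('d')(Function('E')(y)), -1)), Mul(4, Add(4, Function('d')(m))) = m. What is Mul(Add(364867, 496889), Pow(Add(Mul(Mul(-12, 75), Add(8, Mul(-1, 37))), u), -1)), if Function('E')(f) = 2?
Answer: Rational(144790519608, 4385269793) ≈ 33.017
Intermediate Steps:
Function('d')(m) = Add(-4, Mul(Rational(1, 4), m))
Function('P')(y) = Mul(Rational(-2, 7), y) (Function('P')(y) = Mul(y, Pow(Add(-4, Mul(Rational(1, 4), 2)), -1)) = Mul(y, Pow(Add(-4, Rational(1, 2)), -1)) = Mul(y, Pow(Rational(-7, 2), -1)) = Mul(y, Rational(-2, 7)) = Mul(Rational(-2, 7), y))
u = Rational(-7, 168018) (u = Pow(Add(Mul(Rational(-2, 7), 681), -23808), -1) = Pow(Add(Rational(-1362, 7), -23808), -1) = Pow(Rational(-168018, 7), -1) = Rational(-7, 168018) ≈ -4.1662e-5)
Mul(Add(364867, 496889), Pow(Add(Mul(Mul(-12, 75), Add(8, Mul(-1, 37))), u), -1)) = Mul(Add(364867, 496889), Pow(Add(Mul(Mul(-12, 75), Add(8, Mul(-1, 37))), Rational(-7, 168018)), -1)) = Mul(861756, Pow(Add(Mul(-900, Add(8, -37)), Rational(-7, 168018)), -1)) = Mul(861756, Pow(Add(Mul(-900, -29), Rational(-7, 168018)), -1)) = Mul(861756, Pow(Add(26100, Rational(-7, 168018)), -1)) = Mul(861756, Pow(Rational(4385269793, 168018), -1)) = Mul(861756, Rational(168018, 4385269793)) = Rational(144790519608, 4385269793)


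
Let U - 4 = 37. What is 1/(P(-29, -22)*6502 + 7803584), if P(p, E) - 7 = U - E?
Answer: 1/8258724 ≈ 1.2108e-7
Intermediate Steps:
U = 41 (U = 4 + 37 = 41)
P(p, E) = 48 - E (P(p, E) = 7 + (41 - E) = 48 - E)
1/(P(-29, -22)*6502 + 7803584) = 1/((48 - 1*(-22))*6502 + 7803584) = 1/((48 + 22)*6502 + 7803584) = 1/(70*6502 + 7803584) = 1/(455140 + 7803584) = 1/8258724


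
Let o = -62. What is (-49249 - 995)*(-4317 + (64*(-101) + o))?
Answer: 544795692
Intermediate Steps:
(-49249 - 995)*(-4317 + (64*(-101) + o)) = (-49249 - 995)*(-4317 + (64*(-101) - 62)) = -50244*(-4317 + (-6464 - 62)) = -50244*(-4317 - 6526) = -50244*(-10843) = 544795692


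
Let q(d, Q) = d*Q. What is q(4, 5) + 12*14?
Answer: 188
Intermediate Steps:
q(d, Q) = Q*d
q(4, 5) + 12*14 = 5*4 + 12*14 = 20 + 168 = 188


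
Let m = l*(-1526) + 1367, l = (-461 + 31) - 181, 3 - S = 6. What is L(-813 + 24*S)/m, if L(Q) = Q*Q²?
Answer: -231051375/311251 ≈ -742.33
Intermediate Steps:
S = -3 (S = 3 - 1*6 = 3 - 6 = -3)
l = -611 (l = -430 - 181 = -611)
L(Q) = Q³
m = 933753 (m = -611*(-1526) + 1367 = 932386 + 1367 = 933753)
L(-813 + 24*S)/m = (-813 + 24*(-3))³/933753 = (-813 - 72)³*(1/933753) = (-885)³*(1/933753) = -693154125*1/933753 = -231051375/311251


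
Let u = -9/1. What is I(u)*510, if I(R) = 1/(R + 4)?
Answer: -102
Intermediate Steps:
u = -9 (u = -9*1 = -9)
I(R) = 1/(4 + R)
I(u)*510 = 510/(4 - 9) = 510/(-5) = -⅕*510 = -102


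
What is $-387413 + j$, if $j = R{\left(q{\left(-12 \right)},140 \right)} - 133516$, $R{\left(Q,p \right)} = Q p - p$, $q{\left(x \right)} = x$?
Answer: $-522749$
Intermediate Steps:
$R{\left(Q,p \right)} = - p + Q p$
$j = -135336$ ($j = 140 \left(-1 - 12\right) - 133516 = 140 \left(-13\right) - 133516 = -1820 - 133516 = -135336$)
$-387413 + j = -387413 - 135336 = -522749$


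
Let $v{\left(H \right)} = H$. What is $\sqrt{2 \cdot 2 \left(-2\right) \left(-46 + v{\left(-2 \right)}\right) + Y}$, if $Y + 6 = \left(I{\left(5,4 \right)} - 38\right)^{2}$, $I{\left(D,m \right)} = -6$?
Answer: $\sqrt{2314} \approx 48.104$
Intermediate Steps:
$Y = 1930$ ($Y = -6 + \left(-6 - 38\right)^{2} = -6 + \left(-44\right)^{2} = -6 + 1936 = 1930$)
$\sqrt{2 \cdot 2 \left(-2\right) \left(-46 + v{\left(-2 \right)}\right) + Y} = \sqrt{2 \cdot 2 \left(-2\right) \left(-46 - 2\right) + 1930} = \sqrt{4 \left(-2\right) \left(-48\right) + 1930} = \sqrt{\left(-8\right) \left(-48\right) + 1930} = \sqrt{384 + 1930} = \sqrt{2314}$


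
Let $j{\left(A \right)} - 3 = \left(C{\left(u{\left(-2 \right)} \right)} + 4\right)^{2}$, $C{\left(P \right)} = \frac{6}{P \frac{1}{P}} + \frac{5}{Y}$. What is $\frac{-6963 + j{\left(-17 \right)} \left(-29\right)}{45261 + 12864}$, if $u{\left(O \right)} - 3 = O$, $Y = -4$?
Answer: $- \frac{5933}{37200} \approx -0.15949$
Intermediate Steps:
$u{\left(O \right)} = 3 + O$
$C{\left(P \right)} = \frac{19}{4}$ ($C{\left(P \right)} = \frac{6}{P \frac{1}{P}} + \frac{5}{-4} = \frac{6}{1} + 5 \left(- \frac{1}{4}\right) = 6 \cdot 1 - \frac{5}{4} = 6 - \frac{5}{4} = \frac{19}{4}$)
$j{\left(A \right)} = \frac{1273}{16}$ ($j{\left(A \right)} = 3 + \left(\frac{19}{4} + 4\right)^{2} = 3 + \left(\frac{35}{4}\right)^{2} = 3 + \frac{1225}{16} = \frac{1273}{16}$)
$\frac{-6963 + j{\left(-17 \right)} \left(-29\right)}{45261 + 12864} = \frac{-6963 + \frac{1273}{16} \left(-29\right)}{45261 + 12864} = \frac{-6963 - \frac{36917}{16}}{58125} = \left(- \frac{148325}{16}\right) \frac{1}{58125} = - \frac{5933}{37200}$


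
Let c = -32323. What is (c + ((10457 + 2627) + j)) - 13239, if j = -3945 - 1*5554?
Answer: -41977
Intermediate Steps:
j = -9499 (j = -3945 - 5554 = -9499)
(c + ((10457 + 2627) + j)) - 13239 = (-32323 + ((10457 + 2627) - 9499)) - 13239 = (-32323 + (13084 - 9499)) - 13239 = (-32323 + 3585) - 13239 = -28738 - 13239 = -41977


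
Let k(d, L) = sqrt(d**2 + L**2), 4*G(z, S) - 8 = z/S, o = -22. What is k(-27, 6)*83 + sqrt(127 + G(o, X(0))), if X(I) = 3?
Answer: 249*sqrt(85) + sqrt(4578)/6 ≈ 2306.9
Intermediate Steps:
G(z, S) = 2 + z/(4*S) (G(z, S) = 2 + (z/S)/4 = 2 + z/(4*S))
k(d, L) = sqrt(L**2 + d**2)
k(-27, 6)*83 + sqrt(127 + G(o, X(0))) = sqrt(6**2 + (-27)**2)*83 + sqrt(127 + (2 + (1/4)*(-22)/3)) = sqrt(36 + 729)*83 + sqrt(127 + (2 + (1/4)*(-22)*(1/3))) = sqrt(765)*83 + sqrt(127 + (2 - 11/6)) = (3*sqrt(85))*83 + sqrt(127 + 1/6) = 249*sqrt(85) + sqrt(763/6) = 249*sqrt(85) + sqrt(4578)/6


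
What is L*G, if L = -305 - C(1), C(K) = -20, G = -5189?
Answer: 1478865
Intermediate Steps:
L = -285 (L = -305 - 1*(-20) = -305 + 20 = -285)
L*G = -285*(-5189) = 1478865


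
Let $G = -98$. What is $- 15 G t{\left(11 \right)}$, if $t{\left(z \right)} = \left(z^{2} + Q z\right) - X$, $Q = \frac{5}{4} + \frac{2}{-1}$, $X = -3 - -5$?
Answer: $\frac{325605}{2} \approx 1.628 \cdot 10^{5}$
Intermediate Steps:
$X = 2$ ($X = -3 + 5 = 2$)
$Q = - \frac{3}{4}$ ($Q = 5 \cdot \frac{1}{4} + 2 \left(-1\right) = \frac{5}{4} - 2 = - \frac{3}{4} \approx -0.75$)
$t{\left(z \right)} = -2 + z^{2} - \frac{3 z}{4}$ ($t{\left(z \right)} = \left(z^{2} - \frac{3 z}{4}\right) - 2 = -2 + z^{2} - \frac{3 z}{4}$)
$- 15 G t{\left(11 \right)} = \left(-15\right) \left(-98\right) \left(-2 + 11^{2} - \frac{33}{4}\right) = 1470 \left(-2 + 121 - \frac{33}{4}\right) = 1470 \cdot \frac{443}{4} = \frac{325605}{2}$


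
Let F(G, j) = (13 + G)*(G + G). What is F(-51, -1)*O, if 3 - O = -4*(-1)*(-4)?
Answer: 73644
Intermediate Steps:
F(G, j) = 2*G*(13 + G) (F(G, j) = (13 + G)*(2*G) = 2*G*(13 + G))
O = 19 (O = 3 - (-4*(-1))*(-4) = 3 - 4*(-4) = 3 - 1*(-16) = 3 + 16 = 19)
F(-51, -1)*O = (2*(-51)*(13 - 51))*19 = (2*(-51)*(-38))*19 = 3876*19 = 73644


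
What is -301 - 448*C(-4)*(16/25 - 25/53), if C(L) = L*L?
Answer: -1997289/1325 ≈ -1507.4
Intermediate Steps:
C(L) = L²
-301 - 448*C(-4)*(16/25 - 25/53) = -301 - 448*(-4)²*(16/25 - 25/53) = -301 - 7168*(16*(1/25) - 25*1/53) = -301 - 7168*(16/25 - 25/53) = -301 - 7168*223/1325 = -301 - 448*3568/1325 = -301 - 1598464/1325 = -1997289/1325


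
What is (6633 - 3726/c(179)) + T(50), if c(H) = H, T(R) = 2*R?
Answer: 1201481/179 ≈ 6712.2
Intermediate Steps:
(6633 - 3726/c(179)) + T(50) = (6633 - 3726/179) + 2*50 = (6633 - 3726*1/179) + 100 = (6633 - 3726/179) + 100 = 1183581/179 + 100 = 1201481/179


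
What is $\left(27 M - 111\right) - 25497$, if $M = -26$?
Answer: $-26310$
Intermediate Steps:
$\left(27 M - 111\right) - 25497 = \left(27 \left(-26\right) - 111\right) - 25497 = \left(-702 - 111\right) - 25497 = -813 - 25497 = -26310$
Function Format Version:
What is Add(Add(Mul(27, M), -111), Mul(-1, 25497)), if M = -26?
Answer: -26310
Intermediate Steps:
Add(Add(Mul(27, M), -111), Mul(-1, 25497)) = Add(Add(Mul(27, -26), -111), Mul(-1, 25497)) = Add(Add(-702, -111), -25497) = Add(-813, -25497) = -26310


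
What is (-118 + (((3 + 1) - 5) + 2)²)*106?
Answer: -12402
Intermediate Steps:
(-118 + (((3 + 1) - 5) + 2)²)*106 = (-118 + ((4 - 5) + 2)²)*106 = (-118 + (-1 + 2)²)*106 = (-118 + 1²)*106 = (-118 + 1)*106 = -117*106 = -12402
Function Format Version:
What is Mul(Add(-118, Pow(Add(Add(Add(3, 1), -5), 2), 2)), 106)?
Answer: -12402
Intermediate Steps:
Mul(Add(-118, Pow(Add(Add(Add(3, 1), -5), 2), 2)), 106) = Mul(Add(-118, Pow(Add(Add(4, -5), 2), 2)), 106) = Mul(Add(-118, Pow(Add(-1, 2), 2)), 106) = Mul(Add(-118, Pow(1, 2)), 106) = Mul(Add(-118, 1), 106) = Mul(-117, 106) = -12402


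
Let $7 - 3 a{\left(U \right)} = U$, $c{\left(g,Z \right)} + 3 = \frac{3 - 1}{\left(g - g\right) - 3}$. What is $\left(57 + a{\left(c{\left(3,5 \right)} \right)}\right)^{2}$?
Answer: $\frac{297025}{81} \approx 3667.0$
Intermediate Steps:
$c{\left(g,Z \right)} = - \frac{11}{3}$ ($c{\left(g,Z \right)} = -3 + \frac{3 - 1}{\left(g - g\right) - 3} = -3 + \frac{2}{0 - 3} = -3 + \frac{2}{-3} = -3 + 2 \left(- \frac{1}{3}\right) = -3 - \frac{2}{3} = - \frac{11}{3}$)
$a{\left(U \right)} = \frac{7}{3} - \frac{U}{3}$
$\left(57 + a{\left(c{\left(3,5 \right)} \right)}\right)^{2} = \left(57 + \left(\frac{7}{3} - - \frac{11}{9}\right)\right)^{2} = \left(57 + \left(\frac{7}{3} + \frac{11}{9}\right)\right)^{2} = \left(57 + \frac{32}{9}\right)^{2} = \left(\frac{545}{9}\right)^{2} = \frac{297025}{81}$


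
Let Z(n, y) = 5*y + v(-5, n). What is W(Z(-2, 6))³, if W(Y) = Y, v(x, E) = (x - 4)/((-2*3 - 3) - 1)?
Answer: 29503629/1000 ≈ 29504.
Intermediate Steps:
v(x, E) = ⅖ - x/10 (v(x, E) = (-4 + x)/((-6 - 3) - 1) = (-4 + x)/(-9 - 1) = (-4 + x)/(-10) = (-4 + x)*(-⅒) = ⅖ - x/10)
Z(n, y) = 9/10 + 5*y (Z(n, y) = 5*y + (⅖ - ⅒*(-5)) = 5*y + (⅖ + ½) = 5*y + 9/10 = 9/10 + 5*y)
W(Z(-2, 6))³ = (9/10 + 5*6)³ = (9/10 + 30)³ = (309/10)³ = 29503629/1000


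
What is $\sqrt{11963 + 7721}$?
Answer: $2 \sqrt{4921} \approx 140.3$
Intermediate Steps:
$\sqrt{11963 + 7721} = \sqrt{19684} = 2 \sqrt{4921}$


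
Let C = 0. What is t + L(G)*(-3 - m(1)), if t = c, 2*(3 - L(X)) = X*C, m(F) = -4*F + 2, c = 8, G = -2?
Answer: 5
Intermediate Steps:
m(F) = 2 - 4*F
L(X) = 3 (L(X) = 3 - X*0/2 = 3 - ½*0 = 3 + 0 = 3)
t = 8
t + L(G)*(-3 - m(1)) = 8 + 3*(-3 - (2 - 4*1)) = 8 + 3*(-3 - (2 - 4)) = 8 + 3*(-3 - 1*(-2)) = 8 + 3*(-3 + 2) = 8 + 3*(-1) = 8 - 3 = 5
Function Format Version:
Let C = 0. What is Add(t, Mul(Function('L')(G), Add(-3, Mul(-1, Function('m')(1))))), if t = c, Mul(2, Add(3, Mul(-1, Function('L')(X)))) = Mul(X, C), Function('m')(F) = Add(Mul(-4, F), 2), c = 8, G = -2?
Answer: 5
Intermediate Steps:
Function('m')(F) = Add(2, Mul(-4, F))
Function('L')(X) = 3 (Function('L')(X) = Add(3, Mul(Rational(-1, 2), Mul(X, 0))) = Add(3, Mul(Rational(-1, 2), 0)) = Add(3, 0) = 3)
t = 8
Add(t, Mul(Function('L')(G), Add(-3, Mul(-1, Function('m')(1))))) = Add(8, Mul(3, Add(-3, Mul(-1, Add(2, Mul(-4, 1)))))) = Add(8, Mul(3, Add(-3, Mul(-1, Add(2, -4))))) = Add(8, Mul(3, Add(-3, Mul(-1, -2)))) = Add(8, Mul(3, Add(-3, 2))) = Add(8, Mul(3, -1)) = Add(8, -3) = 5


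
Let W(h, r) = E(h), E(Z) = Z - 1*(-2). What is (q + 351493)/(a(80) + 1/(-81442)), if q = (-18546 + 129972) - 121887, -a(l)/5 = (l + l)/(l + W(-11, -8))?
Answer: -1971977298224/65153671 ≈ -30267.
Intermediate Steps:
E(Z) = 2 + Z (E(Z) = Z + 2 = 2 + Z)
W(h, r) = 2 + h
a(l) = -10*l/(-9 + l) (a(l) = -5*(l + l)/(l + (2 - 11)) = -5*2*l/(l - 9) = -5*2*l/(-9 + l) = -10*l/(-9 + l))
q = -10461 (q = 111426 - 121887 = -10461)
(q + 351493)/(a(80) + 1/(-81442)) = (-10461 + 351493)/(-10*80/(-9 + 80) + 1/(-81442)) = 341032/(-10*80/71 - 1/81442) = 341032/(-10*80*1/71 - 1/81442) = 341032/(-800/71 - 1/81442) = 341032/(-65153671/5782382) = 341032*(-5782382/65153671) = -1971977298224/65153671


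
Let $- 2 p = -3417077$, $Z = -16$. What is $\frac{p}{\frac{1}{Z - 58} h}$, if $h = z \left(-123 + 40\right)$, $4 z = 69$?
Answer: $\frac{505727396}{5727} \approx 88306.0$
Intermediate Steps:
$p = \frac{3417077}{2}$ ($p = \left(- \frac{1}{2}\right) \left(-3417077\right) = \frac{3417077}{2} \approx 1.7085 \cdot 10^{6}$)
$z = \frac{69}{4}$ ($z = \frac{1}{4} \cdot 69 = \frac{69}{4} \approx 17.25$)
$h = - \frac{5727}{4}$ ($h = \frac{69 \left(-123 + 40\right)}{4} = \frac{69}{4} \left(-83\right) = - \frac{5727}{4} \approx -1431.8$)
$\frac{p}{\frac{1}{Z - 58} h} = \frac{3417077}{2 \frac{1}{-16 - 58} \left(- \frac{5727}{4}\right)} = \frac{3417077}{2 \frac{1}{-74} \left(- \frac{5727}{4}\right)} = \frac{3417077}{2 \left(\left(- \frac{1}{74}\right) \left(- \frac{5727}{4}\right)\right)} = \frac{3417077}{2 \cdot \frac{5727}{296}} = \frac{3417077}{2} \cdot \frac{296}{5727} = \frac{505727396}{5727}$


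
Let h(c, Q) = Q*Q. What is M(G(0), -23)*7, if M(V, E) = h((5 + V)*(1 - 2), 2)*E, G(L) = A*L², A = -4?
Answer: -644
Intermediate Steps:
G(L) = -4*L²
h(c, Q) = Q²
M(V, E) = 4*E (M(V, E) = 2²*E = 4*E)
M(G(0), -23)*7 = (4*(-23))*7 = -92*7 = -644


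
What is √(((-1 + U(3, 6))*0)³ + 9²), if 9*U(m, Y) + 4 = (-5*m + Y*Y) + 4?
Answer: 9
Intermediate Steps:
U(m, Y) = -5*m/9 + Y²/9 (U(m, Y) = -4/9 + ((-5*m + Y*Y) + 4)/9 = -4/9 + ((-5*m + Y²) + 4)/9 = -4/9 + ((Y² - 5*m) + 4)/9 = -4/9 + (4 + Y² - 5*m)/9 = -4/9 + (4/9 - 5*m/9 + Y²/9) = -5*m/9 + Y²/9)
√(((-1 + U(3, 6))*0)³ + 9²) = √(((-1 + (-5/9*3 + (⅑)*6²))*0)³ + 9²) = √(((-1 + (-5/3 + (⅑)*36))*0)³ + 81) = √(((-1 + (-5/3 + 4))*0)³ + 81) = √(((-1 + 7/3)*0)³ + 81) = √(((4/3)*0)³ + 81) = √(0³ + 81) = √(0 + 81) = √81 = 9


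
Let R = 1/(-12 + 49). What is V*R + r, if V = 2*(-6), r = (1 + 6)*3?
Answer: 765/37 ≈ 20.676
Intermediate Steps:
r = 21 (r = 7*3 = 21)
V = -12
R = 1/37 ≈ 0.027027
V*R + r = -12*1/37 + 21 = -12/37 + 21 = 765/37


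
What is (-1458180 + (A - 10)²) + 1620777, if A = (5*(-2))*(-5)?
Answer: 164197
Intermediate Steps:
A = 50 (A = -10*(-5) = 50)
(-1458180 + (A - 10)²) + 1620777 = (-1458180 + (50 - 10)²) + 1620777 = (-1458180 + 40²) + 1620777 = (-1458180 + 1600) + 1620777 = -1456580 + 1620777 = 164197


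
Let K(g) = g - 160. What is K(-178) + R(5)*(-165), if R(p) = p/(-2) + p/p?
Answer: -181/2 ≈ -90.500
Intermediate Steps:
R(p) = 1 - p/2 (R(p) = p*(-1/2) + 1 = -p/2 + 1 = 1 - p/2)
K(g) = -160 + g
K(-178) + R(5)*(-165) = (-160 - 178) + (1 - 1/2*5)*(-165) = -338 + (1 - 5/2)*(-165) = -338 - 3/2*(-165) = -338 + 495/2 = -181/2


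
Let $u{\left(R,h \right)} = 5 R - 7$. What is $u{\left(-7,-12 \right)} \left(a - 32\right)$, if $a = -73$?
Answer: $4410$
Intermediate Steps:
$u{\left(R,h \right)} = -7 + 5 R$
$u{\left(-7,-12 \right)} \left(a - 32\right) = \left(-7 + 5 \left(-7\right)\right) \left(-73 - 32\right) = \left(-7 - 35\right) \left(-105\right) = \left(-42\right) \left(-105\right) = 4410$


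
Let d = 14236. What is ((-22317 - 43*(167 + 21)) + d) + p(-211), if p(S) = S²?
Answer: 28356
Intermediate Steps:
((-22317 - 43*(167 + 21)) + d) + p(-211) = ((-22317 - 43*(167 + 21)) + 14236) + (-211)² = ((-22317 - 43*188) + 14236) + 44521 = ((-22317 - 8084) + 14236) + 44521 = (-30401 + 14236) + 44521 = -16165 + 44521 = 28356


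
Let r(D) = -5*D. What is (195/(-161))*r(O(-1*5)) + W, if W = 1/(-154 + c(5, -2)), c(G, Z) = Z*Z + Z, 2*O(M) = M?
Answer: -370661/24472 ≈ -15.146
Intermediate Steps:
O(M) = M/2
c(G, Z) = Z + Z² (c(G, Z) = Z² + Z = Z + Z²)
W = -1/152 (W = 1/(-154 - 2*(1 - 2)) = 1/(-154 - 2*(-1)) = 1/(-154 + 2) = 1/(-152) = -1/152 ≈ -0.0065789)
(195/(-161))*r(O(-1*5)) + W = (195/(-161))*(-5*(-1*5)/2) - 1/152 = (195*(-1/161))*(-5*(-5)/2) - 1/152 = -(-975)*(-5)/(161*2) - 1/152 = -195/161*25/2 - 1/152 = -4875/322 - 1/152 = -370661/24472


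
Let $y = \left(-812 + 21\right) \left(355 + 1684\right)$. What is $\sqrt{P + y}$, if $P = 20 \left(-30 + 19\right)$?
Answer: $i \sqrt{1613069} \approx 1270.1 i$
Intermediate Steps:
$P = -220$ ($P = 20 \left(-11\right) = -220$)
$y = -1612849$ ($y = \left(-791\right) 2039 = -1612849$)
$\sqrt{P + y} = \sqrt{-220 - 1612849} = \sqrt{-1613069} = i \sqrt{1613069}$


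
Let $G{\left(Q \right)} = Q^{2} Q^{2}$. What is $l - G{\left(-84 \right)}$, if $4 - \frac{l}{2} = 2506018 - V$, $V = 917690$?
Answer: $-52963784$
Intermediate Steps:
$l = -3176648$ ($l = 8 - 2 \left(2506018 - 917690\right) = 8 - 3176656 = -3176648$)
$G{\left(Q \right)} = Q^{4}$
$l - G{\left(-84 \right)} = -3176648 - \left(-84\right)^{4} = -3176648 - 49787136 = -52963784$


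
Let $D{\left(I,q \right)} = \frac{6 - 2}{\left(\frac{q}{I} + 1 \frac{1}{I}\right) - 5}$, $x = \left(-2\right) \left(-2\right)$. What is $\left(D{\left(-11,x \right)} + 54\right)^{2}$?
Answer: $\frac{638401}{225} \approx 2837.3$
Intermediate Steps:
$x = 4$
$D{\left(I,q \right)} = \frac{4}{-5 + \frac{1}{I} + \frac{q}{I}}$ ($D{\left(I,q \right)} = \frac{4}{\left(\frac{q}{I} + \frac{1}{I}\right) - 5} = \frac{4}{\left(\frac{1}{I} + \frac{q}{I}\right) - 5} = \frac{4}{-5 + \frac{1}{I} + \frac{q}{I}}$)
$\left(D{\left(-11,x \right)} + 54\right)^{2} = \left(4 \left(-11\right) \frac{1}{1 + 4 - -55} + 54\right)^{2} = \left(4 \left(-11\right) \frac{1}{1 + 4 + 55} + 54\right)^{2} = \left(4 \left(-11\right) \frac{1}{60} + 54\right)^{2} = \left(- \frac{11}{15} + 54\right)^{2} = \left(\frac{799}{15}\right)^{2} = \frac{638401}{225}$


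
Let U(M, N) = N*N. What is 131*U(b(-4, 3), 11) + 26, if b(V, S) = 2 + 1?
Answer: 15877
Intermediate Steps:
b(V, S) = 3
U(M, N) = N²
131*U(b(-4, 3), 11) + 26 = 131*11² + 26 = 131*121 + 26 = 15851 + 26 = 15877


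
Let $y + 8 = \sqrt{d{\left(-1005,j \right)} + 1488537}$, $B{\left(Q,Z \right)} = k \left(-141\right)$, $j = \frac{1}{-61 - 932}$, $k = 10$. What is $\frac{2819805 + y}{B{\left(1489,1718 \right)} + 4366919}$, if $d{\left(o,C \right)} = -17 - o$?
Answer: $\frac{2819797}{4365509} + \frac{5 \sqrt{59581}}{4365509} \approx 0.64621$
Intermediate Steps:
$j = - \frac{1}{993}$ ($j = \frac{1}{-993} = - \frac{1}{993} \approx -0.0010071$)
$B{\left(Q,Z \right)} = -1410$ ($B{\left(Q,Z \right)} = 10 \left(-141\right) = -1410$)
$y = -8 + 5 \sqrt{59581}$ ($y = -8 + \sqrt{\left(-17 - -1005\right) + 1488537} = -8 + \sqrt{\left(-17 + 1005\right) + 1488537} = -8 + \sqrt{988 + 1488537} = -8 + \sqrt{1489525} = -8 + 5 \sqrt{59581} \approx 1212.5$)
$\frac{2819805 + y}{B{\left(1489,1718 \right)} + 4366919} = \frac{2819805 - \left(8 - 5 \sqrt{59581}\right)}{-1410 + 4366919} = \frac{2819797 + 5 \sqrt{59581}}{4365509} = \left(2819797 + 5 \sqrt{59581}\right) \frac{1}{4365509} = \frac{2819797}{4365509} + \frac{5 \sqrt{59581}}{4365509}$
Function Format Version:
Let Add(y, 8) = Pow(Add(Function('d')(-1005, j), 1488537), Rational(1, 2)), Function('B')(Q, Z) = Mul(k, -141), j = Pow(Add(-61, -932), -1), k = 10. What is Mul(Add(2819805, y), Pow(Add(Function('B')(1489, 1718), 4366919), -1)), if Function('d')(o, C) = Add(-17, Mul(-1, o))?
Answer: Add(Rational(2819797, 4365509), Mul(Rational(5, 4365509), Pow(59581, Rational(1, 2)))) ≈ 0.64621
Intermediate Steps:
j = Rational(-1, 993) (j = Pow(-993, -1) = Rational(-1, 993) ≈ -0.0010071)
Function('B')(Q, Z) = -1410 (Function('B')(Q, Z) = Mul(10, -141) = -1410)
y = Add(-8, Mul(5, Pow(59581, Rational(1, 2)))) (y = Add(-8, Pow(Add(Add(-17, Mul(-1, -1005)), 1488537), Rational(1, 2))) = Add(-8, Pow(Add(Add(-17, 1005), 1488537), Rational(1, 2))) = Add(-8, Pow(Add(988, 1488537), Rational(1, 2))) = Add(-8, Pow(1489525, Rational(1, 2))) = Add(-8, Mul(5, Pow(59581, Rational(1, 2)))) ≈ 1212.5)
Mul(Add(2819805, y), Pow(Add(Function('B')(1489, 1718), 4366919), -1)) = Mul(Add(2819805, Add(-8, Mul(5, Pow(59581, Rational(1, 2))))), Pow(Add(-1410, 4366919), -1)) = Mul(Add(2819797, Mul(5, Pow(59581, Rational(1, 2)))), Pow(4365509, -1)) = Mul(Add(2819797, Mul(5, Pow(59581, Rational(1, 2)))), Rational(1, 4365509)) = Add(Rational(2819797, 4365509), Mul(Rational(5, 4365509), Pow(59581, Rational(1, 2))))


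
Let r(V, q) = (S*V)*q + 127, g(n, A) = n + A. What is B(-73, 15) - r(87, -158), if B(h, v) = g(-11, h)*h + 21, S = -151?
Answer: -2069620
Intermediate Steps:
g(n, A) = A + n
r(V, q) = 127 - 151*V*q (r(V, q) = (-151*V)*q + 127 = -151*V*q + 127 = 127 - 151*V*q)
B(h, v) = 21 + h*(-11 + h) (B(h, v) = (h - 11)*h + 21 = (-11 + h)*h + 21 = h*(-11 + h) + 21 = 21 + h*(-11 + h))
B(-73, 15) - r(87, -158) = (21 - 73*(-11 - 73)) - (127 - 151*87*(-158)) = (21 - 73*(-84)) - (127 + 2075646) = (21 + 6132) - 1*2075773 = 6153 - 2075773 = -2069620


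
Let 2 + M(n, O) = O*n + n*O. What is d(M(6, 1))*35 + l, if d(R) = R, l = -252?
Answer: 98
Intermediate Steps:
M(n, O) = -2 + 2*O*n (M(n, O) = -2 + (O*n + n*O) = -2 + (O*n + O*n) = -2 + 2*O*n)
d(M(6, 1))*35 + l = (-2 + 2*1*6)*35 - 252 = (-2 + 12)*35 - 252 = 10*35 - 252 = 350 - 252 = 98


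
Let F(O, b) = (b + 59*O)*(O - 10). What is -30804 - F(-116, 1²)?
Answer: -893022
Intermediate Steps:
F(O, b) = (-10 + O)*(b + 59*O) (F(O, b) = (b + 59*O)*(-10 + O) = (-10 + O)*(b + 59*O))
-30804 - F(-116, 1²) = -30804 - (-590*(-116) - 10*1² + 59*(-116)² - 116*1²) = -30804 - (68440 - 10*1 + 59*13456 - 116*1) = -30804 - (68440 - 10 + 793904 - 116) = -30804 - 1*862218 = -30804 - 862218 = -893022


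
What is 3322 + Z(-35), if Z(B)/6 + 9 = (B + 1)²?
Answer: 10204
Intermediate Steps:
Z(B) = -54 + 6*(1 + B)² (Z(B) = -54 + 6*(B + 1)² = -54 + 6*(1 + B)²)
3322 + Z(-35) = 3322 + (-54 + 6*(1 - 35)²) = 3322 + (-54 + 6*(-34)²) = 3322 + (-54 + 6*1156) = 3322 + (-54 + 6936) = 3322 + 6882 = 10204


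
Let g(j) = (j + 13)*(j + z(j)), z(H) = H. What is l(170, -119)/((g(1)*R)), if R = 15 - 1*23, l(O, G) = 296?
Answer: -37/28 ≈ -1.3214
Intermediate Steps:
R = -8 (R = 15 - 23 = -8)
g(j) = 2*j*(13 + j) (g(j) = (j + 13)*(j + j) = (13 + j)*(2*j) = 2*j*(13 + j))
l(170, -119)/((g(1)*R)) = 296/(((2*1*(13 + 1))*(-8))) = 296/(((2*1*14)*(-8))) = 296/((28*(-8))) = 296/(-224) = 296*(-1/224) = -37/28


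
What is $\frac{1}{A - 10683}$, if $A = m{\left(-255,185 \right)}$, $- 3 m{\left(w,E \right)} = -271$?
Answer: $- \frac{3}{31778} \approx -9.4405 \cdot 10^{-5}$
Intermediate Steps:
$m{\left(w,E \right)} = \frac{271}{3}$ ($m{\left(w,E \right)} = \left(- \frac{1}{3}\right) \left(-271\right) = \frac{271}{3}$)
$A = \frac{271}{3} \approx 90.333$
$\frac{1}{A - 10683} = \frac{1}{\frac{271}{3} - 10683} = \frac{1}{- \frac{31778}{3}} = - \frac{3}{31778}$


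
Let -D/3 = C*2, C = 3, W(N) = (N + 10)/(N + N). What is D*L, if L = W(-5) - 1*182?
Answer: 3285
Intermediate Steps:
W(N) = (10 + N)/(2*N) (W(N) = (10 + N)/((2*N)) = (10 + N)*(1/(2*N)) = (10 + N)/(2*N))
L = -365/2 (L = (½)*(10 - 5)/(-5) - 1*182 = (½)*(-⅕)*5 - 182 = -½ - 182 = -365/2 ≈ -182.50)
D = -18 (D = -9*2 = -3*6 = -18)
D*L = -18*(-365/2) = 3285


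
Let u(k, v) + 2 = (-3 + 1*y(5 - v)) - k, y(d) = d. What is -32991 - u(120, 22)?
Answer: -32849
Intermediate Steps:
u(k, v) = -k - v (u(k, v) = -2 + ((-3 + 1*(5 - v)) - k) = -2 + ((-3 + (5 - v)) - k) = -2 + ((2 - v) - k) = -2 + (2 - k - v) = -k - v)
-32991 - u(120, 22) = -32991 - (-1*120 - 1*22) = -32991 - (-120 - 22) = -32991 - 1*(-142) = -32991 + 142 = -32849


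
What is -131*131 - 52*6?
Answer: -17473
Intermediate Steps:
-131*131 - 52*6 = -17161 - 312 = -17473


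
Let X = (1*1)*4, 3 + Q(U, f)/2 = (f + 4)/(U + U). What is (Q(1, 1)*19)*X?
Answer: -76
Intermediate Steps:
Q(U, f) = -6 + (4 + f)/U (Q(U, f) = -6 + 2*((f + 4)/(U + U)) = -6 + 2*((4 + f)/((2*U))) = -6 + 2*((4 + f)*(1/(2*U))) = -6 + 2*((4 + f)/(2*U)) = -6 + (4 + f)/U)
X = 4 (X = 1*4 = 4)
(Q(1, 1)*19)*X = (((4 + 1 - 6*1)/1)*19)*4 = ((1*(4 + 1 - 6))*19)*4 = ((1*(-1))*19)*4 = -1*19*4 = -19*4 = -76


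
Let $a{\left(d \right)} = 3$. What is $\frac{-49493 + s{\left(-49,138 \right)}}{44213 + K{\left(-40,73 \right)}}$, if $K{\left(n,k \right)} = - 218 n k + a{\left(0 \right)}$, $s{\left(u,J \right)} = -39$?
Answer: $- \frac{12383}{170194} \approx -0.072758$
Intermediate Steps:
$K{\left(n,k \right)} = 3 - 218 k n$ ($K{\left(n,k \right)} = - 218 n k + 3 = - 218 k n + 3 = 3 - 218 k n$)
$\frac{-49493 + s{\left(-49,138 \right)}}{44213 + K{\left(-40,73 \right)}} = \frac{-49493 - 39}{44213 - \left(-3 + 15914 \left(-40\right)\right)} = - \frac{49532}{44213 + \left(3 + 636560\right)} = - \frac{49532}{44213 + 636563} = - \frac{49532}{680776} = \left(-49532\right) \frac{1}{680776} = - \frac{12383}{170194}$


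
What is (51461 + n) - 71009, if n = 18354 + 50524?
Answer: 49330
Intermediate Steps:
n = 68878
(51461 + n) - 71009 = (51461 + 68878) - 71009 = 120339 - 71009 = 49330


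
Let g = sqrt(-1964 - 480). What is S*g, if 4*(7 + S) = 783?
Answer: 755*I*sqrt(611)/2 ≈ 9331.2*I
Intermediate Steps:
g = 2*I*sqrt(611) (g = sqrt(-2444) = 2*I*sqrt(611) ≈ 49.437*I)
S = 755/4 (S = -7 + (1/4)*783 = -7 + 783/4 = 755/4 ≈ 188.75)
S*g = 755*(2*I*sqrt(611))/4 = 755*I*sqrt(611)/2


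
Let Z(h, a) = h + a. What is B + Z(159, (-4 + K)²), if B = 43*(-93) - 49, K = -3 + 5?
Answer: -3885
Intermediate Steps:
K = 2
Z(h, a) = a + h
B = -4048 (B = -3999 - 49 = -4048)
B + Z(159, (-4 + K)²) = -4048 + ((-4 + 2)² + 159) = -4048 + ((-2)² + 159) = -4048 + (4 + 159) = -4048 + 163 = -3885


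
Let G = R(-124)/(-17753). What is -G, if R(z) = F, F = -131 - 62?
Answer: -193/17753 ≈ -0.010871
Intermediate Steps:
F = -193
R(z) = -193
G = 193/17753 (G = -193/(-17753) = -193*(-1/17753) = 193/17753 ≈ 0.010871)
-G = -1*193/17753 = -193/17753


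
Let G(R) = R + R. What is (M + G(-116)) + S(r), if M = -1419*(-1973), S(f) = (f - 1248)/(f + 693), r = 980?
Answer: 4683487947/1673 ≈ 2.7995e+6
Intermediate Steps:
G(R) = 2*R
S(f) = (-1248 + f)/(693 + f)
M = 2799687
(M + G(-116)) + S(r) = (2799687 + 2*(-116)) + (-1248 + 980)/(693 + 980) = (2799687 - 232) - 268/1673 = 2799455 + (1/1673)*(-268) = 2799455 - 268/1673 = 4683487947/1673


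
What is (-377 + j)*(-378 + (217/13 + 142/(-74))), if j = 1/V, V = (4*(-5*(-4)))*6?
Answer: 3951963601/28860 ≈ 1.3694e+5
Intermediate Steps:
V = 480 (V = (4*20)*6 = 80*6 = 480)
j = 1/480 ≈ 0.0020833
(-377 + j)*(-378 + (217/13 + 142/(-74))) = (-377 + 1/480)*(-378 + (217/13 + 142/(-74))) = -180959*(-378 + (217*(1/13) + 142*(-1/74)))/480 = -180959*(-378 + (217/13 - 71/37))/480 = -180959*(-378 + 7106/481)/480 = -180959/480*(-174712/481) = 3951963601/28860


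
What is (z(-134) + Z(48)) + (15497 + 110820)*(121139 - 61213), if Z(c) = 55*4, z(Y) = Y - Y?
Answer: 7569672762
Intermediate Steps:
z(Y) = 0
Z(c) = 220
(z(-134) + Z(48)) + (15497 + 110820)*(121139 - 61213) = (0 + 220) + (15497 + 110820)*(121139 - 61213) = 220 + 126317*59926 = 220 + 7569672542 = 7569672762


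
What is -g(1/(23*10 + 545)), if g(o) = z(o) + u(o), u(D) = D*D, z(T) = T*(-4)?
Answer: 3099/600625 ≈ 0.0051596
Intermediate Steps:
z(T) = -4*T
u(D) = D²
g(o) = o² - 4*o (g(o) = -4*o + o² = o² - 4*o)
-g(1/(23*10 + 545)) = -(-4 + 1/(23*10 + 545))/(23*10 + 545) = -(-4 + 1/(230 + 545))/(230 + 545) = -(-4 + 1/775)/775 = -(-3099)/(775*775) = -1*(-3099/600625) = 3099/600625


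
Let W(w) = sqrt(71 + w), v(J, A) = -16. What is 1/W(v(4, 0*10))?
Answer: sqrt(55)/55 ≈ 0.13484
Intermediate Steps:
1/W(v(4, 0*10)) = 1/(sqrt(71 - 16)) = 1/(sqrt(55)) = sqrt(55)/55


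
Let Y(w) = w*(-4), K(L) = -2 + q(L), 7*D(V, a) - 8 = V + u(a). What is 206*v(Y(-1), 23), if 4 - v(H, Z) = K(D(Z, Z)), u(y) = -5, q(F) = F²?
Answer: -78692/49 ≈ -1606.0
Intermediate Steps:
D(V, a) = 3/7 + V/7 (D(V, a) = 8/7 + (V - 5)/7 = 8/7 + (-5 + V)/7 = 8/7 + (-5/7 + V/7) = 3/7 + V/7)
K(L) = -2 + L²
Y(w) = -4*w
v(H, Z) = 6 - (3/7 + Z/7)² (v(H, Z) = 4 - (-2 + (3/7 + Z/7)²) = 4 + (2 - (3/7 + Z/7)²) = 6 - (3/7 + Z/7)²)
206*v(Y(-1), 23) = 206*(6 - (3 + 23)²/49) = 206*(6 - 1/49*26²) = 206*(6 - 1/49*676) = 206*(6 - 676/49) = 206*(-382/49) = -78692/49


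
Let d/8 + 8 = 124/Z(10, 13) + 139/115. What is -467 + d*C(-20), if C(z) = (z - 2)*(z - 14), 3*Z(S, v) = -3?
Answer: -90059049/115 ≈ -7.8312e+5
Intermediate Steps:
Z(S, v) = -1 (Z(S, v) = (⅓)*(-3) = -1)
C(z) = (-14 + z)*(-2 + z) (C(z) = (-2 + z)*(-14 + z) = (-14 + z)*(-2 + z))
d = -120328/115 (d = -64 + 8*(124/(-1) + 139/115) = -64 + 8*(124*(-1) + 139*(1/115)) = -64 + 8*(-124 + 139/115) = -64 + 8*(-14121/115) = -64 - 112968/115 = -120328/115 ≈ -1046.3)
-467 + d*C(-20) = -467 - 120328*(28 + (-20)² - 16*(-20))/115 = -467 - 120328*(28 + 400 + 320)/115 = -467 - 120328/115*748 = -467 - 90005344/115 = -90059049/115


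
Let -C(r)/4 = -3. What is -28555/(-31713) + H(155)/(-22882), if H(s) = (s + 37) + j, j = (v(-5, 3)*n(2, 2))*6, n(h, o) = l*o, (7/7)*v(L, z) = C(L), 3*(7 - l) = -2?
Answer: 306147731/362828433 ≈ 0.84378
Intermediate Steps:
l = 23/3 (l = 7 - ⅓*(-2) = 7 + ⅔ = 23/3 ≈ 7.6667)
C(r) = 12 (C(r) = -4*(-3) = 12)
v(L, z) = 12
n(h, o) = 23*o/3
j = 1104 (j = (12*((23/3)*2))*6 = (12*(46/3))*6 = 184*6 = 1104)
H(s) = 1141 + s (H(s) = (s + 37) + 1104 = (37 + s) + 1104 = 1141 + s)
-28555/(-31713) + H(155)/(-22882) = -28555/(-31713) + (1141 + 155)/(-22882) = -28555*(-1/31713) + 1296*(-1/22882) = 28555/31713 - 648/11441 = 306147731/362828433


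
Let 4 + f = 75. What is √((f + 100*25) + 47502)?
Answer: √50073 ≈ 223.77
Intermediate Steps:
f = 71 (f = -4 + 75 = 71)
√((f + 100*25) + 47502) = √((71 + 100*25) + 47502) = √((71 + 2500) + 47502) = √(2571 + 47502) = √50073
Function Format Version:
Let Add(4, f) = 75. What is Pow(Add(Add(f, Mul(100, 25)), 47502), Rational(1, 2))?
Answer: Pow(50073, Rational(1, 2)) ≈ 223.77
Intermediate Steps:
f = 71 (f = Add(-4, 75) = 71)
Pow(Add(Add(f, Mul(100, 25)), 47502), Rational(1, 2)) = Pow(Add(Add(71, Mul(100, 25)), 47502), Rational(1, 2)) = Pow(Add(Add(71, 2500), 47502), Rational(1, 2)) = Pow(Add(2571, 47502), Rational(1, 2)) = Pow(50073, Rational(1, 2))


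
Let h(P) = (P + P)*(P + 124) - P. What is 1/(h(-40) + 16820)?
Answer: 1/10140 ≈ 9.8619e-5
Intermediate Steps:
h(P) = -P + 2*P*(124 + P) (h(P) = (2*P)*(124 + P) - P = 2*P*(124 + P) - P = -P + 2*P*(124 + P))
1/(h(-40) + 16820) = 1/(-40*(247 + 2*(-40)) + 16820) = 1/(-40*(247 - 80) + 16820) = 1/(-40*167 + 16820) = 1/(-6680 + 16820) = 1/10140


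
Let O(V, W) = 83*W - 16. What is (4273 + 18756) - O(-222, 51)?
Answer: 18812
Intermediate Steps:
O(V, W) = -16 + 83*W
(4273 + 18756) - O(-222, 51) = (4273 + 18756) - (-16 + 83*51) = 23029 - (-16 + 4233) = 23029 - 1*4217 = 23029 - 4217 = 18812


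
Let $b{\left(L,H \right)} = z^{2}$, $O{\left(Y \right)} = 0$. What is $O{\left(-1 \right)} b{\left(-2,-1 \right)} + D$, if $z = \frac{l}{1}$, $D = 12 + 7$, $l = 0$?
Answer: $19$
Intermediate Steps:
$D = 19$
$z = 0$ ($z = \frac{0}{1} = 0 \cdot 1 = 0$)
$b{\left(L,H \right)} = 0$ ($b{\left(L,H \right)} = 0^{2} = 0$)
$O{\left(-1 \right)} b{\left(-2,-1 \right)} + D = 0 \cdot 0 + 19 = 0 + 19 = 19$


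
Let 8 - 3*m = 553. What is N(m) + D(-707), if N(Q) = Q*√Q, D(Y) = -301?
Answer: -301 - 545*I*√1635/9 ≈ -301.0 - 2448.6*I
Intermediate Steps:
m = -545/3 (m = 8/3 - ⅓*553 = 8/3 - 553/3 = -545/3 ≈ -181.67)
N(Q) = Q^(3/2)
N(m) + D(-707) = (-545/3)^(3/2) - 301 = -545*I*√1635/9 - 301 = -301 - 545*I*√1635/9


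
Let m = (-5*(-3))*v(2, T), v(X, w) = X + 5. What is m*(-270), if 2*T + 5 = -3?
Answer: -28350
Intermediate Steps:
T = -4 (T = -5/2 + (½)*(-3) = -5/2 - 3/2 = -4)
v(X, w) = 5 + X
m = 105 (m = (-5*(-3))*(5 + 2) = 15*7 = 105)
m*(-270) = 105*(-270) = -28350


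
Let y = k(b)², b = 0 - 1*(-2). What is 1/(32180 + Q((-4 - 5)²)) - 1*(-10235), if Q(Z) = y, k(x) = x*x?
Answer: 329526061/32196 ≈ 10235.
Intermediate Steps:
b = 2 (b = 0 + 2 = 2)
k(x) = x²
y = 16 (y = (2²)² = 4² = 16)
Q(Z) = 16
1/(32180 + Q((-4 - 5)²)) - 1*(-10235) = 1/(32180 + 16) - 1*(-10235) = 1/32196 + 10235 = 329526061/32196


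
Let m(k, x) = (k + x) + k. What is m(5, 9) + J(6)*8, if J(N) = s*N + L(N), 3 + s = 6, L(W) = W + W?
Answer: 259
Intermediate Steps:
L(W) = 2*W
s = 3 (s = -3 + 6 = 3)
J(N) = 5*N (J(N) = 3*N + 2*N = 5*N)
m(k, x) = x + 2*k
m(5, 9) + J(6)*8 = (9 + 2*5) + (5*6)*8 = (9 + 10) + 30*8 = 19 + 240 = 259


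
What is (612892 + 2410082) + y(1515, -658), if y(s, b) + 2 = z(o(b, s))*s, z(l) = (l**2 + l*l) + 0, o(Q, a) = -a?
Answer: 6957554722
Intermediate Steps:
z(l) = 2*l**2 (z(l) = (l**2 + l**2) + 0 = 2*l**2 + 0 = 2*l**2)
y(s, b) = -2 + 2*s**3 (y(s, b) = -2 + (2*(-s)**2)*s = -2 + (2*s**2)*s = -2 + 2*s**3)
(612892 + 2410082) + y(1515, -658) = (612892 + 2410082) + (-2 + 2*1515**3) = 3022974 + (-2 + 2*3477265875) = 3022974 + (-2 + 6954531750) = 3022974 + 6954531748 = 6957554722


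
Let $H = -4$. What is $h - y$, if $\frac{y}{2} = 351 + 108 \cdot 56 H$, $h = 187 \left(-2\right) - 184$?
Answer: $47124$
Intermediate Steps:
$h = -558$ ($h = -374 - 184 = -558$)
$y = -47682$ ($y = 2 \left(351 + 108 \cdot 56 \left(-4\right)\right) = 2 \left(351 + 108 \left(-224\right)\right) = 2 \left(351 - 24192\right) = 2 \left(-23841\right) = -47682$)
$h - y = -558 - -47682 = -558 + 47682 = 47124$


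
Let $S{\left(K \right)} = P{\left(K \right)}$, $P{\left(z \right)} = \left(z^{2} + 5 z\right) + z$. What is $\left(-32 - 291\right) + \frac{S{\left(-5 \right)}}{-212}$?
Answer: $- \frac{68471}{212} \approx -322.98$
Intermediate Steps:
$P{\left(z \right)} = z^{2} + 6 z$
$S{\left(K \right)} = K \left(6 + K\right)$
$\left(-32 - 291\right) + \frac{S{\left(-5 \right)}}{-212} = \left(-32 - 291\right) + \frac{\left(-5\right) \left(6 - 5\right)}{-212} = -323 + \left(-5\right) 1 \left(- \frac{1}{212}\right) = -323 - - \frac{5}{212} = -323 + \frac{5}{212} = - \frac{68471}{212}$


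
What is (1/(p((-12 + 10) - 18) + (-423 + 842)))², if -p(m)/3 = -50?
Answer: 1/323761 ≈ 3.0887e-6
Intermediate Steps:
p(m) = 150 (p(m) = -3*(-50) = 150)
(1/(p((-12 + 10) - 18) + (-423 + 842)))² = (1/(150 + (-423 + 842)))² = (1/(150 + 419))² = (1/569)² = 1/323761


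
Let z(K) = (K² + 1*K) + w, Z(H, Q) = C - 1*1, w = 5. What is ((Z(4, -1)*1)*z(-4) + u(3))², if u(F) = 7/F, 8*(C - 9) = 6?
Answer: 3286969/144 ≈ 22826.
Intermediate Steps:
C = 39/4 (C = 9 + (⅛)*6 = 9 + ¾ = 39/4 ≈ 9.7500)
Z(H, Q) = 35/4 (Z(H, Q) = 39/4 - 1*1 = 39/4 - 1 = 35/4)
z(K) = 5 + K + K² (z(K) = (K² + 1*K) + 5 = (K² + K) + 5 = (K + K²) + 5 = 5 + K + K²)
((Z(4, -1)*1)*z(-4) + u(3))² = (((35/4)*1)*(5 - 4 + (-4)²) + 7/3)² = (35*(5 - 4 + 16)/4 + 7*(⅓))² = ((35/4)*17 + 7/3)² = (595/4 + 7/3)² = (1813/12)² = 3286969/144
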